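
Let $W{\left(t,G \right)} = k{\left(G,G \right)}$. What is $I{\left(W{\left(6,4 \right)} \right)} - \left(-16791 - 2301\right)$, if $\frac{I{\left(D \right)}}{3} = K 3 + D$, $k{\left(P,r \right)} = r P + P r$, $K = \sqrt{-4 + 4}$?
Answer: $19188$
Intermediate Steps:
$K = 0$ ($K = \sqrt{0} = 0$)
$k{\left(P,r \right)} = 2 P r$ ($k{\left(P,r \right)} = P r + P r = 2 P r$)
$W{\left(t,G \right)} = 2 G^{2}$ ($W{\left(t,G \right)} = 2 G G = 2 G^{2}$)
$I{\left(D \right)} = 3 D$ ($I{\left(D \right)} = 3 \left(0 \cdot 3 + D\right) = 3 \left(0 + D\right) = 3 D$)
$I{\left(W{\left(6,4 \right)} \right)} - \left(-16791 - 2301\right) = 3 \cdot 2 \cdot 4^{2} - \left(-16791 - 2301\right) = 3 \cdot 2 \cdot 16 - -19092 = 3 \cdot 32 + 19092 = 96 + 19092 = 19188$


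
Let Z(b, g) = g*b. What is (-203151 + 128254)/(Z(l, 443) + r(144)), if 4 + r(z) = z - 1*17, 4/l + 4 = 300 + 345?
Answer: -48008977/80615 ≈ -595.53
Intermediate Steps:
l = 4/641 (l = 4/(-4 + (300 + 345)) = 4/(-4 + 645) = 4/641 ≈ 0.0062402)
Z(b, g) = b*g
r(z) = -21 + z (r(z) = -4 + (z - 1*17) = -4 + (z - 17) = -4 + (-17 + z) = -21 + z)
(-203151 + 128254)/(Z(l, 443) + r(144)) = (-203151 + 128254)/((4/641)*443 + (-21 + 144)) = -74897/(1772/641 + 123) = -74897/80615/641 = -74897*641/80615 = -48008977/80615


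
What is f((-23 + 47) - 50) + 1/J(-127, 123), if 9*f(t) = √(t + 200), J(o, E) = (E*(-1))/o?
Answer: 127/123 + √174/9 ≈ 2.4982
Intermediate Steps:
J(o, E) = -E/o (J(o, E) = (-E)/o = -E/o)
f(t) = √(200 + t)/9 (f(t) = √(t + 200)/9 = √(200 + t)/9)
f((-23 + 47) - 50) + 1/J(-127, 123) = √(200 + ((-23 + 47) - 50))/9 + 1/(-1*123/(-127)) = √(200 + (24 - 50))/9 + 1/(-1*123*(-1/127)) = √(200 - 26)/9 + 1/(123/127) = √174/9 + 127/123 = 127/123 + √174/9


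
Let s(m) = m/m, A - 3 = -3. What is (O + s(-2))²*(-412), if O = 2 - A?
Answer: -3708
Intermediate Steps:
A = 0 (A = 3 - 3 = 0)
O = 2 (O = 2 - 1*0 = 2 + 0 = 2)
s(m) = 1
(O + s(-2))²*(-412) = (2 + 1)²*(-412) = 3²*(-412) = 9*(-412) = -3708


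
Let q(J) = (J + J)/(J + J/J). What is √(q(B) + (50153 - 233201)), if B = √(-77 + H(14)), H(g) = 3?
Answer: √2*√((-91524 - 91523*I*√74)/(1 + I*√74)) ≈ 0.00026809 + 427.84*I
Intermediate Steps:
B = I*√74 (B = √(-77 + 3) = √(-74) = I*√74 ≈ 8.6023*I)
q(J) = 2*J/(1 + J) (q(J) = (2*J)/(J + 1) = (2*J)/(1 + J) = 2*J/(1 + J))
√(q(B) + (50153 - 233201)) = √(2*(I*√74)/(1 + I*√74) + (50153 - 233201)) = √(2*I*√74/(1 + I*√74) - 183048) = √(-183048 + 2*I*√74/(1 + I*√74))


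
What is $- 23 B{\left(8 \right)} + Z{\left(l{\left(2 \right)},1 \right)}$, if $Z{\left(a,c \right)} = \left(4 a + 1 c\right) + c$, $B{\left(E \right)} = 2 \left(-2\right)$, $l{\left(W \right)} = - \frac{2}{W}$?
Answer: $90$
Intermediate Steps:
$B{\left(E \right)} = -4$
$Z{\left(a,c \right)} = 2 c + 4 a$ ($Z{\left(a,c \right)} = \left(4 a + c\right) + c = \left(c + 4 a\right) + c = 2 c + 4 a$)
$- 23 B{\left(8 \right)} + Z{\left(l{\left(2 \right)},1 \right)} = \left(-23\right) \left(-4\right) + \left(2 \cdot 1 + 4 \left(- \frac{2}{2}\right)\right) = 92 + \left(2 + 4 \left(\left(-2\right) \frac{1}{2}\right)\right) = 92 + \left(2 + 4 \left(-1\right)\right) = 92 + \left(2 - 4\right) = 92 - 2 = 90$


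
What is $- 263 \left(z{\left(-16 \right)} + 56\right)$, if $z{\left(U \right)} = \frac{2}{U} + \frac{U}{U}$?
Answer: $- \frac{119665}{8} \approx -14958.0$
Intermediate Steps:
$z{\left(U \right)} = 1 + \frac{2}{U}$ ($z{\left(U \right)} = \frac{2}{U} + 1 = 1 + \frac{2}{U}$)
$- 263 \left(z{\left(-16 \right)} + 56\right) = - 263 \left(\frac{2 - 16}{-16} + 56\right) = - 263 \left(\left(- \frac{1}{16}\right) \left(-14\right) + 56\right) = - 263 \left(\frac{7}{8} + 56\right) = \left(-263\right) \frac{455}{8} = - \frac{119665}{8}$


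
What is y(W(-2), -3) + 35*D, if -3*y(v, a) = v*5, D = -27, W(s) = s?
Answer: -2825/3 ≈ -941.67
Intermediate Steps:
y(v, a) = -5*v/3 (y(v, a) = -v*5/3 = -5*v/3)
y(W(-2), -3) + 35*D = -5/3*(-2) + 35*(-27) = 10/3 - 945 = -2825/3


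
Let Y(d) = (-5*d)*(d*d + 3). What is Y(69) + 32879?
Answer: -1610701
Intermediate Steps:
Y(d) = -5*d*(3 + d**2) (Y(d) = (-5*d)*(d**2 + 3) = (-5*d)*(3 + d**2) = -5*d*(3 + d**2))
Y(69) + 32879 = -5*69*(3 + 69**2) + 32879 = -5*69*(3 + 4761) + 32879 = -5*69*4764 + 32879 = -1643580 + 32879 = -1610701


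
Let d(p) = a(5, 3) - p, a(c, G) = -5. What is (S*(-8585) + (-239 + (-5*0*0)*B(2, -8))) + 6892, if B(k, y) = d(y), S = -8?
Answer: 75333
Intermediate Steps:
d(p) = -5 - p
B(k, y) = -5 - y
(S*(-8585) + (-239 + (-5*0*0)*B(2, -8))) + 6892 = (-8*(-8585) + (-239 + (-5*0*0)*(-5 - 1*(-8)))) + 6892 = (68680 + (-239 + (0*0)*(-5 + 8))) + 6892 = (68680 + (-239 + 0*3)) + 6892 = (68680 + (-239 + 0)) + 6892 = (68680 - 239) + 6892 = 68441 + 6892 = 75333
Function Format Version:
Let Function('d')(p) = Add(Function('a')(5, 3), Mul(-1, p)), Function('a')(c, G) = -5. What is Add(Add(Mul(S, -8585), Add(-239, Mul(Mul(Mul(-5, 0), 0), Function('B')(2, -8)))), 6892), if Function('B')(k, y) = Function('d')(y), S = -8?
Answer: 75333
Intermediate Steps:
Function('d')(p) = Add(-5, Mul(-1, p))
Function('B')(k, y) = Add(-5, Mul(-1, y))
Add(Add(Mul(S, -8585), Add(-239, Mul(Mul(Mul(-5, 0), 0), Function('B')(2, -8)))), 6892) = Add(Add(Mul(-8, -8585), Add(-239, Mul(Mul(Mul(-5, 0), 0), Add(-5, Mul(-1, -8))))), 6892) = Add(Add(68680, Add(-239, Mul(Mul(0, 0), Add(-5, 8)))), 6892) = Add(Add(68680, Add(-239, Mul(0, 3))), 6892) = Add(Add(68680, Add(-239, 0)), 6892) = Add(Add(68680, -239), 6892) = Add(68441, 6892) = 75333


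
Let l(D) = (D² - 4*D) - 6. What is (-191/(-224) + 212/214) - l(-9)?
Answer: -2616267/23968 ≈ -109.16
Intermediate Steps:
l(D) = -6 + D² - 4*D
(-191/(-224) + 212/214) - l(-9) = (-191/(-224) + 212/214) - (-6 + (-9)² - 4*(-9)) = (-191*(-1/224) + 212*(1/214)) - (-6 + 81 + 36) = (191/224 + 106/107) - 1*111 = 44181/23968 - 111 = -2616267/23968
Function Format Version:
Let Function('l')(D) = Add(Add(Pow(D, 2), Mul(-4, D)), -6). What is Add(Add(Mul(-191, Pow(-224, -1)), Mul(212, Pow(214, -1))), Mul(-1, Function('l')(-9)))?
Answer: Rational(-2616267, 23968) ≈ -109.16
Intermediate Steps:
Function('l')(D) = Add(-6, Pow(D, 2), Mul(-4, D))
Add(Add(Mul(-191, Pow(-224, -1)), Mul(212, Pow(214, -1))), Mul(-1, Function('l')(-9))) = Add(Add(Mul(-191, Pow(-224, -1)), Mul(212, Pow(214, -1))), Mul(-1, Add(-6, Pow(-9, 2), Mul(-4, -9)))) = Add(Add(Mul(-191, Rational(-1, 224)), Mul(212, Rational(1, 214))), Mul(-1, Add(-6, 81, 36))) = Add(Add(Rational(191, 224), Rational(106, 107)), Mul(-1, 111)) = Add(Rational(44181, 23968), -111) = Rational(-2616267, 23968)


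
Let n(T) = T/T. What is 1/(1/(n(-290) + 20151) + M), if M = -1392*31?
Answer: -20152/869599103 ≈ -2.3174e-5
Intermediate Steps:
n(T) = 1
M = -43152
1/(1/(n(-290) + 20151) + M) = 1/(1/(1 + 20151) - 43152) = 1/(1/20152 - 43152) = 1/(-869599103/20152) = -20152/869599103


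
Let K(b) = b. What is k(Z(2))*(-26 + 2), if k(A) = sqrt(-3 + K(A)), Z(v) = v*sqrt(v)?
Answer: -24*I*sqrt(3 - 2*sqrt(2)) ≈ -9.9411*I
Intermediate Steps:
Z(v) = v**(3/2)
k(A) = sqrt(-3 + A)
k(Z(2))*(-26 + 2) = sqrt(-3 + 2**(3/2))*(-26 + 2) = sqrt(-3 + 2*sqrt(2))*(-24) = -24*sqrt(-3 + 2*sqrt(2))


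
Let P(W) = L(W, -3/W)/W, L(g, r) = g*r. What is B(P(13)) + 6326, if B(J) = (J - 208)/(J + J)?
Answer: 40663/6 ≈ 6777.2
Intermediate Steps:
P(W) = -3/W (P(W) = (W*(-3/W))/W = -3/W)
B(J) = (-208 + J)/(2*J) (B(J) = (-208 + J)/((2*J)) = (-208 + J)*(1/(2*J)) = (-208 + J)/(2*J))
B(P(13)) + 6326 = (-208 - 3/13)/(2*((-3/13))) + 6326 = (-208 - 3*1/13)/(2*((-3*1/13))) + 6326 = (-208 - 3/13)/(2*(-3/13)) + 6326 = (½)*(-13/3)*(-2707/13) + 6326 = 2707/6 + 6326 = 40663/6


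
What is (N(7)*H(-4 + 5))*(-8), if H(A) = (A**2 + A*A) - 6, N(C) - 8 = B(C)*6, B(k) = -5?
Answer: -704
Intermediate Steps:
N(C) = -22 (N(C) = 8 - 5*6 = 8 - 30 = -22)
H(A) = -6 + 2*A**2 (H(A) = (A**2 + A**2) - 6 = 2*A**2 - 6 = -6 + 2*A**2)
(N(7)*H(-4 + 5))*(-8) = -22*(-6 + 2*(-4 + 5)**2)*(-8) = -22*(-6 + 2*1**2)*(-8) = -22*(-6 + 2*1)*(-8) = -22*(-6 + 2)*(-8) = -22*(-4)*(-8) = 88*(-8) = -704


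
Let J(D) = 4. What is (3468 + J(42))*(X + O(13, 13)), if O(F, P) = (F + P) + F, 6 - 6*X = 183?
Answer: 32984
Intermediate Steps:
X = -59/2 (X = 1 - ⅙*183 = 1 - 61/2 = -59/2 ≈ -29.500)
O(F, P) = P + 2*F
(3468 + J(42))*(X + O(13, 13)) = (3468 + 4)*(-59/2 + (13 + 2*13)) = 3472*(-59/2 + (13 + 26)) = 3472*(-59/2 + 39) = 3472*(19/2) = 32984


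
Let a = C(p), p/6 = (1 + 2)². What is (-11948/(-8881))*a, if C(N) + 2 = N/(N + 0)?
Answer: -11948/8881 ≈ -1.3453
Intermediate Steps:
p = 54 (p = 6*(1 + 2)² = 6*3² = 6*9 = 54)
C(N) = -1 (C(N) = -2 + N/(N + 0) = -2 + N/N = -2 + 1 = -1)
a = -1
(-11948/(-8881))*a = -11948/(-8881)*(-1) = -11948*(-1/8881)*(-1) = (11948/8881)*(-1) = -11948/8881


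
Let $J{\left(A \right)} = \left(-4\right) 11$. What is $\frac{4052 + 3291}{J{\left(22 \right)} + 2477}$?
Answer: $\frac{7343}{2433} \approx 3.0181$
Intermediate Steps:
$J{\left(A \right)} = -44$
$\frac{4052 + 3291}{J{\left(22 \right)} + 2477} = \frac{4052 + 3291}{-44 + 2477} = \frac{7343}{2433}$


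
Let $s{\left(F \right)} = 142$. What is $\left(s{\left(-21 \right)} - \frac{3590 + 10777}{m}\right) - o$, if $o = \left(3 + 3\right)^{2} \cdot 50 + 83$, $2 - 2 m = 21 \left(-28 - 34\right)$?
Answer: $- \frac{1149499}{652} \approx -1763.0$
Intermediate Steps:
$m = 652$ ($m = 1 - \frac{21 \left(-28 - 34\right)}{2} = 1 - \frac{21 \left(-62\right)}{2} = 1 - -651 = 1 + 651 = 652$)
$o = 1883$ ($o = 6^{2} \cdot 50 + 83 = 36 \cdot 50 + 83 = 1800 + 83 = 1883$)
$\left(s{\left(-21 \right)} - \frac{3590 + 10777}{m}\right) - o = \left(142 - \frac{3590 + 10777}{652}\right) - 1883 = \left(142 - 14367 \cdot \frac{1}{652}\right) - 1883 = \left(142 - \frac{14367}{652}\right) - 1883 = \frac{78217}{652} - 1883 = - \frac{1149499}{652}$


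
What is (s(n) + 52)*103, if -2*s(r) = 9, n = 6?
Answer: 9785/2 ≈ 4892.5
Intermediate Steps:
s(r) = -9/2 (s(r) = -½*9 = -9/2)
(s(n) + 52)*103 = (-9/2 + 52)*103 = (95/2)*103 = 9785/2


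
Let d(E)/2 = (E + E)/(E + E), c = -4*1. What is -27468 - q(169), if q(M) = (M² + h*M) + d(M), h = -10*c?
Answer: -62791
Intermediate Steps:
c = -4
d(E) = 2 (d(E) = 2*((E + E)/(E + E)) = 2*((2*E)/((2*E))) = 2*((2*E)*(1/(2*E))) = 2*1 = 2)
h = 40 (h = -10*(-4) = 40)
q(M) = 2 + M² + 40*M (q(M) = (M² + 40*M) + 2 = 2 + M² + 40*M)
-27468 - q(169) = -27468 - (2 + 169² + 40*169) = -27468 - (2 + 28561 + 6760) = -27468 - 1*35323 = -27468 - 35323 = -62791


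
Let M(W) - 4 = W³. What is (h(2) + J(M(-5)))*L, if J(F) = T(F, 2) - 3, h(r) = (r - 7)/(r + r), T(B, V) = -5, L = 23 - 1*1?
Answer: -407/2 ≈ -203.50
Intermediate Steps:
L = 22 (L = 23 - 1 = 22)
M(W) = 4 + W³
h(r) = (-7 + r)/(2*r) (h(r) = (-7 + r)/((2*r)) = (-7 + r)*(1/(2*r)) = (-7 + r)/(2*r))
J(F) = -8 (J(F) = -5 - 3 = -8)
(h(2) + J(M(-5)))*L = ((½)*(-7 + 2)/2 - 8)*22 = ((½)*(½)*(-5) - 8)*22 = (-5/4 - 8)*22 = -37/4*22 = -407/2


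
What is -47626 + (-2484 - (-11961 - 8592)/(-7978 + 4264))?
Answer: -62043031/1238 ≈ -50116.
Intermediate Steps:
-47626 + (-2484 - (-11961 - 8592)/(-7978 + 4264)) = -47626 + (-2484 - (-20553)/(-3714)) = -47626 + (-2484 - (-20553)*(-1)/3714) = -47626 + (-2484 - 1*6851/1238) = -47626 + (-2484 - 6851/1238) = -47626 - 3082043/1238 = -62043031/1238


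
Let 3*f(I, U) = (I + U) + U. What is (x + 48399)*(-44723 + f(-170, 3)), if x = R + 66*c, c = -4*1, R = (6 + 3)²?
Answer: -2158999976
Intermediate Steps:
R = 81 (R = 9² = 81)
c = -4
f(I, U) = I/3 + 2*U/3 (f(I, U) = ((I + U) + U)/3 = (I + 2*U)/3 = I/3 + 2*U/3)
x = -183 (x = 81 + 66*(-4) = 81 - 264 = -183)
(x + 48399)*(-44723 + f(-170, 3)) = (-183 + 48399)*(-44723 + ((⅓)*(-170) + (⅔)*3)) = 48216*(-44723 + (-170/3 + 2)) = 48216*(-44723 - 164/3) = 48216*(-134333/3) = -2158999976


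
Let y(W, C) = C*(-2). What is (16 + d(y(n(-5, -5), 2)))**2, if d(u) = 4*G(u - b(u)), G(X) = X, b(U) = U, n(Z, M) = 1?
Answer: 256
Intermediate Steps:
y(W, C) = -2*C
d(u) = 0 (d(u) = 4*(u - u) = 4*0 = 0)
(16 + d(y(n(-5, -5), 2)))**2 = (16 + 0)**2 = 16**2 = 256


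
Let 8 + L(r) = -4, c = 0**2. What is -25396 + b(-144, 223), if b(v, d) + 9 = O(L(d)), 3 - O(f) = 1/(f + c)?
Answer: -304823/12 ≈ -25402.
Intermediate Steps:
c = 0
L(r) = -12 (L(r) = -8 - 4 = -12)
O(f) = 3 - 1/f (O(f) = 3 - 1/(f + 0) = 3 - 1/f)
b(v, d) = -71/12 (b(v, d) = -9 + (3 - 1/(-12)) = -9 + (3 - 1*(-1/12)) = -9 + (3 + 1/12) = -9 + 37/12 = -71/12)
-25396 + b(-144, 223) = -25396 - 71/12 = -304823/12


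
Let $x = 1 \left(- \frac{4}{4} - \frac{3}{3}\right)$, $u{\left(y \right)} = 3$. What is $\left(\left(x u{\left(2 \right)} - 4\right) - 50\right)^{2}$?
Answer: $3600$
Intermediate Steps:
$x = -2$ ($x = 1 \left(\left(-4\right) \frac{1}{4} - 1\right) = 1 \left(-1 - 1\right) = 1 \left(-2\right) = -2$)
$\left(\left(x u{\left(2 \right)} - 4\right) - 50\right)^{2} = \left(\left(\left(-2\right) 3 - 4\right) - 50\right)^{2} = \left(\left(-6 - 4\right) - 50\right)^{2} = \left(-10 - 50\right)^{2} = \left(-60\right)^{2} = 3600$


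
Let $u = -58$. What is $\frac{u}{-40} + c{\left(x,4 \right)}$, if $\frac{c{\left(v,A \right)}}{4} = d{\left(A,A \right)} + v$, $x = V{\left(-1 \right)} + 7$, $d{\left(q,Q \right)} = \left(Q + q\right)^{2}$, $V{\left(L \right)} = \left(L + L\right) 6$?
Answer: $\frac{4749}{20} \approx 237.45$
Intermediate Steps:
$V{\left(L \right)} = 12 L$ ($V{\left(L \right)} = 2 L 6 = 12 L$)
$x = -5$ ($x = 12 \left(-1\right) + 7 = -12 + 7 = -5$)
$c{\left(v,A \right)} = 4 v + 16 A^{2}$ ($c{\left(v,A \right)} = 4 \left(\left(A + A\right)^{2} + v\right) = 4 \left(\left(2 A\right)^{2} + v\right) = 4 \left(4 A^{2} + v\right) = 4 \left(v + 4 A^{2}\right) = 4 v + 16 A^{2}$)
$\frac{u}{-40} + c{\left(x,4 \right)} = - \frac{58}{-40} + \left(4 \left(-5\right) + 16 \cdot 4^{2}\right) = \left(-58\right) \left(- \frac{1}{40}\right) + \left(-20 + 16 \cdot 16\right) = \frac{29}{20} + \left(-20 + 256\right) = \frac{29}{20} + 236 = \frac{4749}{20}$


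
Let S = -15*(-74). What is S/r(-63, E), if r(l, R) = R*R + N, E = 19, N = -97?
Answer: 185/44 ≈ 4.2045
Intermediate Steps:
S = 1110
r(l, R) = -97 + R² (r(l, R) = R*R - 97 = R² - 97 = -97 + R²)
S/r(-63, E) = 1110/(-97 + 19²) = 1110/(-97 + 361) = 1110/264 = 1110*(1/264) = 185/44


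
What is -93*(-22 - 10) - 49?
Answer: 2927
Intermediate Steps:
-93*(-22 - 10) - 49 = -93*(-32) - 49 = 2976 - 49 = 2927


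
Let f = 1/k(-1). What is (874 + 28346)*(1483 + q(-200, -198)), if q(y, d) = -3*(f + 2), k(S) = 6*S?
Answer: 43172550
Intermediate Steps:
f = -⅙ (f = 1/(6*(-1)) = 1/(-6) = -⅙ ≈ -0.16667)
q(y, d) = -11/2 (q(y, d) = -3*(-⅙ + 2) = -3*11/6 = -11/2)
(874 + 28346)*(1483 + q(-200, -198)) = (874 + 28346)*(1483 - 11/2) = 29220*(2955/2) = 43172550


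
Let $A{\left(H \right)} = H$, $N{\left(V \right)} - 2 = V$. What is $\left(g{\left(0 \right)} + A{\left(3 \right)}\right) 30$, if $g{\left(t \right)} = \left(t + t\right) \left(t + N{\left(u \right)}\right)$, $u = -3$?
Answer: $90$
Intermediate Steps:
$N{\left(V \right)} = 2 + V$
$g{\left(t \right)} = 2 t \left(-1 + t\right)$ ($g{\left(t \right)} = \left(t + t\right) \left(t + \left(2 - 3\right)\right) = 2 t \left(t - 1\right) = 2 t \left(-1 + t\right)$)
$\left(g{\left(0 \right)} + A{\left(3 \right)}\right) 30 = \left(2 \cdot 0 \left(-1 + 0\right) + 3\right) 30 = \left(2 \cdot 0 \left(-1\right) + 3\right) 30 = \left(0 + 3\right) 30 = 3 \cdot 30 = 90$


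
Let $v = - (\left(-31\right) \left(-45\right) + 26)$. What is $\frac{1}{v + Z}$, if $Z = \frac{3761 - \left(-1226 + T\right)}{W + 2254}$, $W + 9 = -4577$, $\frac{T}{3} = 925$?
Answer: $- \frac{583}{828996} \approx -0.00070326$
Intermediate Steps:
$T = 2775$ ($T = 3 \cdot 925 = 2775$)
$W = -4586$ ($W = -9 - 4577 = -4586$)
$Z = - \frac{553}{583}$ ($Z = \frac{3761 + \left(1226 - 2775\right)}{-4586 + 2254} = \frac{3761 + \left(1226 - 2775\right)}{-2332} = \left(3761 - 1549\right) \left(- \frac{1}{2332}\right) = 2212 \left(- \frac{1}{2332}\right) = - \frac{553}{583} \approx -0.94854$)
$v = -1421$ ($v = - (1395 + 26) = \left(-1\right) 1421 = -1421$)
$\frac{1}{v + Z} = \frac{1}{-1421 - \frac{553}{583}} = \frac{1}{- \frac{828996}{583}} = - \frac{583}{828996}$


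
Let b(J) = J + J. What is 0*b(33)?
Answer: 0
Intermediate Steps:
b(J) = 2*J
0*b(33) = 0*(2*33) = 0*66 = 0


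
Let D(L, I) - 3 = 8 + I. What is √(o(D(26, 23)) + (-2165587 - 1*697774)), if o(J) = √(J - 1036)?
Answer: √(-2863361 + I*√1002) ≈ 0.009 + 1692.1*I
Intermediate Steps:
D(L, I) = 11 + I (D(L, I) = 3 + (8 + I) = 11 + I)
o(J) = √(-1036 + J)
√(o(D(26, 23)) + (-2165587 - 1*697774)) = √(√(-1036 + (11 + 23)) + (-2165587 - 1*697774)) = √(√(-1036 + 34) + (-2165587 - 697774)) = √(√(-1002) - 2863361) = √(I*√1002 - 2863361) = √(-2863361 + I*√1002)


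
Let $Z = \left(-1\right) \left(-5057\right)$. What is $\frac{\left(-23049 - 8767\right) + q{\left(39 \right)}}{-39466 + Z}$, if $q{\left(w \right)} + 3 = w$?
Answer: $\frac{31780}{34409} \approx 0.9236$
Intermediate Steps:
$q{\left(w \right)} = -3 + w$
$Z = 5057$
$\frac{\left(-23049 - 8767\right) + q{\left(39 \right)}}{-39466 + Z} = \frac{\left(-23049 - 8767\right) + \left(-3 + 39\right)}{-39466 + 5057} = \frac{\left(-23049 - 8767\right) + 36}{-34409} = \left(-31816 + 36\right) \left(- \frac{1}{34409}\right) = \left(-31780\right) \left(- \frac{1}{34409}\right) = \frac{31780}{34409}$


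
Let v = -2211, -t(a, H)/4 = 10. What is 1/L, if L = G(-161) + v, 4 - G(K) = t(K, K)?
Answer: -1/2167 ≈ -0.00046147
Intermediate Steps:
t(a, H) = -40 (t(a, H) = -4*10 = -40)
G(K) = 44 (G(K) = 4 - 1*(-40) = 4 + 40 = 44)
L = -2167 (L = 44 - 2211 = -2167)
1/L = 1/(-2167) = -1/2167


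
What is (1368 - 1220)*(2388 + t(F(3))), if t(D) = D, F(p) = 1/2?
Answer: 353498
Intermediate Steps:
F(p) = 1/2
(1368 - 1220)*(2388 + t(F(3))) = (1368 - 1220)*(2388 + 1/2) = 148*(4777/2) = 353498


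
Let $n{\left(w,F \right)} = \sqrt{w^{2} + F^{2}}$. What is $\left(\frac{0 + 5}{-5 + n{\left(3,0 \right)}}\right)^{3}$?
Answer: $- \frac{125}{8} \approx -15.625$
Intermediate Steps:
$n{\left(w,F \right)} = \sqrt{F^{2} + w^{2}}$
$\left(\frac{0 + 5}{-5 + n{\left(3,0 \right)}}\right)^{3} = \left(\frac{0 + 5}{-5 + \sqrt{0^{2} + 3^{2}}}\right)^{3} = \left(\frac{5}{-5 + \sqrt{0 + 9}}\right)^{3} = \left(\frac{5}{-5 + \sqrt{9}}\right)^{3} = \left(\frac{5}{-5 + 3}\right)^{3} = \left(\frac{5}{-2}\right)^{3} = \left(5 \left(- \frac{1}{2}\right)\right)^{3} = \left(- \frac{5}{2}\right)^{3} = - \frac{125}{8}$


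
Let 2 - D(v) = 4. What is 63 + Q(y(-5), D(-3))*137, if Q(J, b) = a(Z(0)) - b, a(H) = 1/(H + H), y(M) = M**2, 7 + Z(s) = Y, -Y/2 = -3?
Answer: 537/2 ≈ 268.50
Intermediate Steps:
D(v) = -2 (D(v) = 2 - 1*4 = 2 - 4 = -2)
Y = 6 (Y = -2*(-3) = 6)
Z(s) = -1 (Z(s) = -7 + 6 = -1)
a(H) = 1/(2*H)
Q(J, b) = -1/2 - b (Q(J, b) = (1/2)/(-1) - b = (1/2)*(-1) - b = -1/2 - b)
63 + Q(y(-5), D(-3))*137 = 63 + (-1/2 - 1*(-2))*137 = 63 + (-1/2 + 2)*137 = 63 + (3/2)*137 = 63 + 411/2 = 537/2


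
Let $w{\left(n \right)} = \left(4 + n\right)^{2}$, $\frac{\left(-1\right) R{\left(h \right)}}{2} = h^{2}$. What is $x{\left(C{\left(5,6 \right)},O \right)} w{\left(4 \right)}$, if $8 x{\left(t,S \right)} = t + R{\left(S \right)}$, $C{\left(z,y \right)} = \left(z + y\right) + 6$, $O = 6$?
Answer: $-440$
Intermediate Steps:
$R{\left(h \right)} = - 2 h^{2}$
$C{\left(z,y \right)} = 6 + y + z$ ($C{\left(z,y \right)} = \left(y + z\right) + 6 = 6 + y + z$)
$x{\left(t,S \right)} = - \frac{S^{2}}{4} + \frac{t}{8}$ ($x{\left(t,S \right)} = \frac{t - 2 S^{2}}{8} = - \frac{S^{2}}{4} + \frac{t}{8}$)
$x{\left(C{\left(5,6 \right)},O \right)} w{\left(4 \right)} = \left(- \frac{6^{2}}{4} + \frac{6 + 6 + 5}{8}\right) \left(4 + 4\right)^{2} = \left(\left(- \frac{1}{4}\right) 36 + \frac{1}{8} \cdot 17\right) 8^{2} = \left(-9 + \frac{17}{8}\right) 64 = \left(- \frac{55}{8}\right) 64 = -440$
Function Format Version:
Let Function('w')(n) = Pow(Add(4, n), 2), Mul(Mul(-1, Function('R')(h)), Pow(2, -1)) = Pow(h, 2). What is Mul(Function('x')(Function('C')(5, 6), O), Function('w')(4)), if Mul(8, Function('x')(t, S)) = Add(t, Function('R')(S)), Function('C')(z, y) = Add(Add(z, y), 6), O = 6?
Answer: -440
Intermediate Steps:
Function('R')(h) = Mul(-2, Pow(h, 2))
Function('C')(z, y) = Add(6, y, z) (Function('C')(z, y) = Add(Add(y, z), 6) = Add(6, y, z))
Function('x')(t, S) = Add(Mul(Rational(-1, 4), Pow(S, 2)), Mul(Rational(1, 8), t)) (Function('x')(t, S) = Mul(Rational(1, 8), Add(t, Mul(-2, Pow(S, 2)))) = Add(Mul(Rational(-1, 4), Pow(S, 2)), Mul(Rational(1, 8), t)))
Mul(Function('x')(Function('C')(5, 6), O), Function('w')(4)) = Mul(Add(Mul(Rational(-1, 4), Pow(6, 2)), Mul(Rational(1, 8), Add(6, 6, 5))), Pow(Add(4, 4), 2)) = Mul(Add(Mul(Rational(-1, 4), 36), Mul(Rational(1, 8), 17)), Pow(8, 2)) = Mul(Add(-9, Rational(17, 8)), 64) = Mul(Rational(-55, 8), 64) = -440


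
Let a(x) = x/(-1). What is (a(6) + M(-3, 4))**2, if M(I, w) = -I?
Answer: 9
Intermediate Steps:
a(x) = -x (a(x) = x*(-1) = -x)
(a(6) + M(-3, 4))**2 = (-1*6 - 1*(-3))**2 = (-6 + 3)**2 = (-3)**2 = 9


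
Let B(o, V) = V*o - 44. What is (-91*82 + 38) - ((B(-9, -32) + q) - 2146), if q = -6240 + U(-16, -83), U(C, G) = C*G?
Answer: -610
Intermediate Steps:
q = -4912 (q = -6240 - 16*(-83) = -6240 + 1328 = -4912)
B(o, V) = -44 + V*o
(-91*82 + 38) - ((B(-9, -32) + q) - 2146) = (-91*82 + 38) - (((-44 - 32*(-9)) - 4912) - 2146) = (-7462 + 38) - (((-44 + 288) - 4912) - 2146) = -7424 - ((244 - 4912) - 2146) = -7424 - (-4668 - 2146) = -7424 - 1*(-6814) = -7424 + 6814 = -610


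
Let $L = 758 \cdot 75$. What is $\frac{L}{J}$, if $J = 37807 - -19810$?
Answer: $\frac{56850}{57617} \approx 0.98669$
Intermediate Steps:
$L = 56850$
$J = 57617$ ($J = 37807 + 19810 = 57617$)
$\frac{L}{J} = \frac{56850}{57617}$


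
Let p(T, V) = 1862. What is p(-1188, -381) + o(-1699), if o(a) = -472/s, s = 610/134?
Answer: 536286/305 ≈ 1758.3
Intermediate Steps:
s = 305/67 (s = 610*(1/134) = 305/67 ≈ 4.5522)
o(a) = -31624/305 (o(a) = -472/305/67 = -472*67/305 = -31624/305)
p(-1188, -381) + o(-1699) = 1862 - 31624/305 = 536286/305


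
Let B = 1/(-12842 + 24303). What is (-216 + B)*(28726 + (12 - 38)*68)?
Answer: -66736550850/11461 ≈ -5.8229e+6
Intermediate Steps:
B = 1/11461 ≈ 8.7252e-5
(-216 + B)*(28726 + (12 - 38)*68) = (-216 + 1/11461)*(28726 + (12 - 38)*68) = -2475575*(28726 - 26*68)/11461 = -2475575*(28726 - 1768)/11461 = -2475575/11461*26958 = -66736550850/11461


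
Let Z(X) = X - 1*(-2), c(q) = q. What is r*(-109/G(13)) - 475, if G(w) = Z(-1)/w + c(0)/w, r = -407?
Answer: 576244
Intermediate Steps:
Z(X) = 2 + X (Z(X) = X + 2 = 2 + X)
G(w) = 1/w (G(w) = (2 - 1)/w + 0/w = 1/w + 0 = 1/w)
r*(-109/G(13)) - 475 = -(-44363)/(1/13) - 475 = -(-44363)/1/13 - 475 = -(-44363)*13 - 475 = -407*(-1417) - 475 = 576719 - 475 = 576244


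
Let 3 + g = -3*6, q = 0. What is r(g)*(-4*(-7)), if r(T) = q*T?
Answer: 0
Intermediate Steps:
g = -21 (g = -3 - 3*6 = -3 - 18 = -21)
r(T) = 0 (r(T) = 0*T = 0)
r(g)*(-4*(-7)) = 0*(-4*(-7)) = 0*28 = 0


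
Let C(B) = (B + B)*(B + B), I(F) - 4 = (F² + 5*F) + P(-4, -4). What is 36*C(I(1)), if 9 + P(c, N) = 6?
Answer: 7056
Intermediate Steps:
P(c, N) = -3 (P(c, N) = -9 + 6 = -3)
I(F) = 1 + F² + 5*F (I(F) = 4 + ((F² + 5*F) - 3) = 4 + (-3 + F² + 5*F) = 1 + F² + 5*F)
C(B) = 4*B² (C(B) = (2*B)*(2*B) = 4*B²)
36*C(I(1)) = 36*(4*(1 + 1² + 5*1)²) = 36*(4*(1 + 1 + 5)²) = 36*(4*7²) = 36*(4*49) = 36*196 = 7056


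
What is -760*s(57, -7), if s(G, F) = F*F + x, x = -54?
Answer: 3800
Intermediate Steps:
s(G, F) = -54 + F**2 (s(G, F) = F*F - 54 = F**2 - 54 = -54 + F**2)
-760*s(57, -7) = -760*(-54 + (-7)**2) = -760*(-54 + 49) = -760*(-5) = 3800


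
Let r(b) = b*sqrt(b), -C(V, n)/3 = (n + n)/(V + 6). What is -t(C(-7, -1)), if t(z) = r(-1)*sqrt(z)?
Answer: -sqrt(6) ≈ -2.4495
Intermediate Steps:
C(V, n) = -6*n/(6 + V) (C(V, n) = -3*(n + n)/(V + 6) = -3*2*n/(6 + V) = -6*n/(6 + V))
r(b) = b**(3/2)
t(z) = -I*sqrt(z) (t(z) = (-1)**(3/2)*sqrt(z) = (-I)*sqrt(z) = -I*sqrt(z))
-t(C(-7, -1)) = -(-1)*I*sqrt(-6*(-1)/(6 - 7)) = -(-1)*I*sqrt(-6*(-1)/(-1)) = -(-1)*I*sqrt(-6*(-1)*(-1)) = -(-1)*I*sqrt(-6) = -(-1)*I*I*sqrt(6) = -sqrt(6)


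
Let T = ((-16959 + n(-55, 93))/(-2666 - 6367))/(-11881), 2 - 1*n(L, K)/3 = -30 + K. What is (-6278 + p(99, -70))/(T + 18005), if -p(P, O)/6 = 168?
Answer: -260647112626/644105300741 ≈ -0.40467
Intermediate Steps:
n(L, K) = 96 - 3*K (n(L, K) = 6 - 3*(-30 + K) = 6 + (90 - 3*K) = 96 - 3*K)
p(P, O) = -1008 (p(P, O) = -6*168 = -1008)
T = -5714/35773691 (T = ((-16959 + (96 - 3*93))/(-2666 - 6367))/(-11881) = ((-16959 + (96 - 279))/(-9033))*(-1/11881) = ((-16959 - 183)*(-1/9033))*(-1/11881) = -17142*(-1/9033)*(-1/11881) = (5714/3011)*(-1/11881) = -5714/35773691 ≈ -0.00015973)
(-6278 + p(99, -70))/(T + 18005) = (-6278 - 1008)/(-5714/35773691 + 18005) = -7286/644105300741/35773691 = -7286*35773691/644105300741 = -260647112626/644105300741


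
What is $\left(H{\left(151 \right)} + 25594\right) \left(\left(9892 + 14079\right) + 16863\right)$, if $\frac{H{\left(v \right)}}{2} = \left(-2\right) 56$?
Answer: $1035958580$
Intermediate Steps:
$H{\left(v \right)} = -224$ ($H{\left(v \right)} = 2 \left(\left(-2\right) 56\right) = 2 \left(-112\right) = -224$)
$\left(H{\left(151 \right)} + 25594\right) \left(\left(9892 + 14079\right) + 16863\right) = \left(-224 + 25594\right) \left(\left(9892 + 14079\right) + 16863\right) = 25370 \left(23971 + 16863\right) = 25370 \cdot 40834 = 1035958580$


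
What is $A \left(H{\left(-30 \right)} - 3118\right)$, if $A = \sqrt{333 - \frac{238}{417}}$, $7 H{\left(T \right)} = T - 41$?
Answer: $- \frac{7299 \sqrt{57805791}}{973} \approx -57034.0$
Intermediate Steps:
$H{\left(T \right)} = - \frac{41}{7} + \frac{T}{7}$ ($H{\left(T \right)} = \frac{T - 41}{7} = \frac{-41 + T}{7} = - \frac{41}{7} + \frac{T}{7}$)
$A = \frac{\sqrt{57805791}}{417}$ ($A = \sqrt{333 - \frac{238}{417}} = \sqrt{\frac{138623}{417}} = \frac{\sqrt{57805791}}{417} \approx 18.233$)
$A \left(H{\left(-30 \right)} - 3118\right) = \frac{\sqrt{57805791}}{417} \left(\left(- \frac{41}{7} + \frac{1}{7} \left(-30\right)\right) - 3118\right) = \frac{\sqrt{57805791}}{417} \left(\left(- \frac{41}{7} - \frac{30}{7}\right) - 3118\right) = \frac{\sqrt{57805791}}{417} \left(- \frac{71}{7} - 3118\right) = \frac{\sqrt{57805791}}{417} \left(- \frac{21897}{7}\right) = - \frac{7299 \sqrt{57805791}}{973}$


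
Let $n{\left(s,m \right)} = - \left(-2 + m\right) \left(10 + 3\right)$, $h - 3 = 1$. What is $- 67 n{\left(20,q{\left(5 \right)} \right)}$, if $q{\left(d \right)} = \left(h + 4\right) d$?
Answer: $33098$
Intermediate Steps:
$h = 4$ ($h = 3 + 1 = 4$)
$q{\left(d \right)} = 8 d$ ($q{\left(d \right)} = \left(4 + 4\right) d = 8 d$)
$n{\left(s,m \right)} = 26 - 13 m$ ($n{\left(s,m \right)} = - \left(-2 + m\right) 13 = - (-26 + 13 m) = 26 - 13 m$)
$- 67 n{\left(20,q{\left(5 \right)} \right)} = - 67 \left(26 - 13 \cdot 8 \cdot 5\right) = - 67 \left(26 - 520\right) = \left(-67\right) \left(-494\right) = 33098$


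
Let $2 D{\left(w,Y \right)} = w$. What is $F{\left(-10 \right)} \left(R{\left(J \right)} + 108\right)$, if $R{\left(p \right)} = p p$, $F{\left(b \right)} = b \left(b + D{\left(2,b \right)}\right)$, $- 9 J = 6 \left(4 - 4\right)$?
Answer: $9720$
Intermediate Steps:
$J = 0$ ($J = - \frac{6 \left(4 - 4\right)}{9} = - \frac{6 \cdot 0}{9} = \left(- \frac{1}{9}\right) 0 = 0$)
$D{\left(w,Y \right)} = \frac{w}{2}$
$F{\left(b \right)} = b \left(1 + b\right)$ ($F{\left(b \right)} = b \left(b + \frac{1}{2} \cdot 2\right) = b \left(b + 1\right) = b \left(1 + b\right)$)
$R{\left(p \right)} = p^{2}$
$F{\left(-10 \right)} \left(R{\left(J \right)} + 108\right) = - 10 \left(1 - 10\right) \left(0^{2} + 108\right) = \left(-10\right) \left(-9\right) \left(0 + 108\right) = 90 \cdot 108 = 9720$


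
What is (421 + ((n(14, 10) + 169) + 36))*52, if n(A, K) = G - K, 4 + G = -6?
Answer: 31512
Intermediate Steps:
G = -10 (G = -4 - 6 = -10)
n(A, K) = -10 - K
(421 + ((n(14, 10) + 169) + 36))*52 = (421 + (((-10 - 1*10) + 169) + 36))*52 = (421 + (((-10 - 10) + 169) + 36))*52 = (421 + ((-20 + 169) + 36))*52 = (421 + (149 + 36))*52 = (421 + 185)*52 = 606*52 = 31512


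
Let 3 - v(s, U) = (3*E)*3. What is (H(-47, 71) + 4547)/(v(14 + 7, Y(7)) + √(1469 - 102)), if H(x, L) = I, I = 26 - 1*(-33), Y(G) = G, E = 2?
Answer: 34545/571 + 2303*√1367/571 ≈ 209.62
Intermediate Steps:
I = 59 (I = 26 + 33 = 59)
v(s, U) = -15 (v(s, U) = 3 - 3*2*3 = 3 - 6*3 = 3 - 1*18 = 3 - 18 = -15)
H(x, L) = 59
(H(-47, 71) + 4547)/(v(14 + 7, Y(7)) + √(1469 - 102)) = (59 + 4547)/(-15 + √(1469 - 102)) = 4606/(-15 + √1367)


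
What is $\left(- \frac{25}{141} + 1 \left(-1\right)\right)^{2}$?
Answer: $\frac{27556}{19881} \approx 1.386$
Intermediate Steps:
$\left(- \frac{25}{141} + 1 \left(-1\right)\right)^{2} = \left(\left(-25\right) \frac{1}{141} - 1\right)^{2} = \left(- \frac{25}{141} - 1\right)^{2} = \left(- \frac{166}{141}\right)^{2} = \frac{27556}{19881}$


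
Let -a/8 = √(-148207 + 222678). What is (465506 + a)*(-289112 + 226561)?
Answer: -29117865806 + 500408*√74471 ≈ -2.8981e+10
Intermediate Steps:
a = -8*√74471 (a = -8*√(-148207 + 222678) = -8*√74471 ≈ -2183.1)
(465506 + a)*(-289112 + 226561) = (465506 - 8*√74471)*(-289112 + 226561) = (465506 - 8*√74471)*(-62551) = -29117865806 + 500408*√74471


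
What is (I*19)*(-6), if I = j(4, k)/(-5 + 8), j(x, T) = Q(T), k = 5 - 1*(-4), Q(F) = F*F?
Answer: -3078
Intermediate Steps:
Q(F) = F²
k = 9 (k = 5 + 4 = 9)
j(x, T) = T²
I = 27 (I = 9²/(-5 + 8) = 81/3 = 81*(⅓) = 27)
(I*19)*(-6) = (27*19)*(-6) = 513*(-6) = -3078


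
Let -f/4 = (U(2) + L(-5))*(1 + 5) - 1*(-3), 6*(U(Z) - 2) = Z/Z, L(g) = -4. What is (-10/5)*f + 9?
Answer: -55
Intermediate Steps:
U(Z) = 13/6 (U(Z) = 2 + (Z/Z)/6 = 2 + (⅙)*1 = 2 + ⅙ = 13/6)
f = 32 (f = -4*((13/6 - 4)*(1 + 5) - 1*(-3)) = -4*(-11/6*6 + 3) = -4*(-11 + 3) = -4*(-8) = 32)
(-10/5)*f + 9 = -10/5*32 + 9 = -10*⅕*32 + 9 = -2*32 + 9 = -64 + 9 = -55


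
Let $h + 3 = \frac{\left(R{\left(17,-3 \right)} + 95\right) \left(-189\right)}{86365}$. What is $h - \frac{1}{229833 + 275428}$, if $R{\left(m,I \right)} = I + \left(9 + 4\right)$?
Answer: $- \frac{28187517941}{8727373253} \approx -3.2298$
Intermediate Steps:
$R{\left(m,I \right)} = 13 + I$ ($R{\left(m,I \right)} = I + 13 = 13 + I$)
$h = - \frac{55788}{17273}$ ($h = -3 + \frac{\left(\left(13 - 3\right) + 95\right) \left(-189\right)}{86365} = -3 + \left(10 + 95\right) \left(-189\right) \frac{1}{86365} = -3 + 105 \left(-189\right) \frac{1}{86365} = -3 - \frac{3969}{17273} = - \frac{55788}{17273} \approx -3.2298$)
$h - \frac{1}{229833 + 275428} = - \frac{55788}{17273} - \frac{1}{229833 + 275428} = - \frac{55788}{17273} - \frac{1}{505261} = - \frac{28187517941}{8727373253}$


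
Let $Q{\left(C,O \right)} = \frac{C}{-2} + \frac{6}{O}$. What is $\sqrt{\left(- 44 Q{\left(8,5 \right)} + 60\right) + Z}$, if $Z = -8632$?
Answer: $\frac{2 i \sqrt{52805}}{5} \approx 91.917 i$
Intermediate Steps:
$Q{\left(C,O \right)} = \frac{6}{O} - \frac{C}{2}$ ($Q{\left(C,O \right)} = C \left(- \frac{1}{2}\right) + \frac{6}{O} = - \frac{C}{2} + \frac{6}{O} = \frac{6}{O} - \frac{C}{2}$)
$\sqrt{\left(- 44 Q{\left(8,5 \right)} + 60\right) + Z} = \sqrt{\left(- 44 \left(\frac{6}{5} - 4\right) + 60\right) - 8632} = \sqrt{\left(\left(-44\right) \left(- \frac{14}{5}\right) + 60\right) - 8632} = \sqrt{\left(\frac{616}{5} + 60\right) - 8632} = \sqrt{\frac{916}{5} - 8632} = \sqrt{- \frac{42244}{5}} = \frac{2 i \sqrt{52805}}{5}$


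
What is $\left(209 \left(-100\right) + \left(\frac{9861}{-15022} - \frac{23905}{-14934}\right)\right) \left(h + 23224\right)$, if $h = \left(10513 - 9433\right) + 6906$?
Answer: $- \frac{36581738927960360}{56084637} \approx -6.5226 \cdot 10^{8}$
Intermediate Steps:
$h = 7986$ ($h = 1080 + 6906 = 7986$)
$\left(209 \left(-100\right) + \left(\frac{9861}{-15022} - \frac{23905}{-14934}\right)\right) \left(h + 23224\right) = \left(209 \left(-100\right) + \left(\frac{9861}{-15022} - \frac{23905}{-14934}\right)\right) \left(7986 + 23224\right) = \left(-20900 + \left(9861 \left(- \frac{1}{15022}\right) - - \frac{23905}{14934}\right)\right) 31210 = \left(-20900 + \left(- \frac{9861}{15022} + \frac{23905}{14934}\right)\right) 31210 = \left(-20900 + \frac{52959184}{56084637}\right) 31210 = \left(- \frac{1172115954116}{56084637}\right) 31210 = - \frac{36581738927960360}{56084637}$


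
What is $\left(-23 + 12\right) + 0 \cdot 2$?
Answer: $-11$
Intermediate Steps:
$\left(-23 + 12\right) + 0 \cdot 2 = -11 + 0 = -11$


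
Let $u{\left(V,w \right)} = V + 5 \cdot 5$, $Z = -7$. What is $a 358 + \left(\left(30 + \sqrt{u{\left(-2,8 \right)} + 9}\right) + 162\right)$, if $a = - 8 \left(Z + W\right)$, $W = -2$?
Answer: $25968 + 4 \sqrt{2} \approx 25974.0$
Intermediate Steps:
$u{\left(V,w \right)} = 25 + V$ ($u{\left(V,w \right)} = V + 25 = 25 + V$)
$a = 72$ ($a = - 8 \left(-7 - 2\right) = \left(-8\right) \left(-9\right) = 72$)
$a 358 + \left(\left(30 + \sqrt{u{\left(-2,8 \right)} + 9}\right) + 162\right) = 72 \cdot 358 + \left(\left(30 + \sqrt{\left(25 - 2\right) + 9}\right) + 162\right) = 25776 + \left(\left(30 + \sqrt{23 + 9}\right) + 162\right) = 25776 + \left(\left(30 + \sqrt{32}\right) + 162\right) = 25776 + \left(\left(30 + 4 \sqrt{2}\right) + 162\right) = 25776 + \left(192 + 4 \sqrt{2}\right) = 25968 + 4 \sqrt{2}$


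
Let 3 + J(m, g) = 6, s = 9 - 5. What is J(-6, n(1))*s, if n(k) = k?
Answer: 12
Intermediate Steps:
s = 4
J(m, g) = 3 (J(m, g) = -3 + 6 = 3)
J(-6, n(1))*s = 3*4 = 12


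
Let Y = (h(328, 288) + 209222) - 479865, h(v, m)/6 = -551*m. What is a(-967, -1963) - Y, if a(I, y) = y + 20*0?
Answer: 1220808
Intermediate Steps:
h(v, m) = -3306*m (h(v, m) = 6*(-551*m) = -3306*m)
Y = -1222771 (Y = (-3306*288 + 209222) - 479865 = (-952128 + 209222) - 479865 = -742906 - 479865 = -1222771)
a(I, y) = y (a(I, y) = y + 0 = y)
a(-967, -1963) - Y = -1963 - 1*(-1222771) = -1963 + 1222771 = 1220808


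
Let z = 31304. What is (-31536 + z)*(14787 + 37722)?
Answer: -12182088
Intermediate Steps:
(-31536 + z)*(14787 + 37722) = (-31536 + 31304)*(14787 + 37722) = -232*52509 = -12182088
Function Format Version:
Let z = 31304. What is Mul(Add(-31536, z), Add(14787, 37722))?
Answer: -12182088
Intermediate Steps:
Mul(Add(-31536, z), Add(14787, 37722)) = Mul(Add(-31536, 31304), Add(14787, 37722)) = Mul(-232, 52509) = -12182088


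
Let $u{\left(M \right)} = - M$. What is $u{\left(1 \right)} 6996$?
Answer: $-6996$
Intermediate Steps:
$u{\left(1 \right)} 6996 = \left(-1\right) 1 \cdot 6996 = \left(-1\right) 6996 = -6996$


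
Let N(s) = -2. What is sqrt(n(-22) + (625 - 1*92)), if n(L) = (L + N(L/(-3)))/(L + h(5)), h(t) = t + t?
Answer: sqrt(535) ≈ 23.130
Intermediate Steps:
h(t) = 2*t
n(L) = (-2 + L)/(10 + L) (n(L) = (L - 2)/(L + 2*5) = (-2 + L)/(L + 10) = (-2 + L)/(10 + L))
sqrt(n(-22) + (625 - 1*92)) = sqrt((-2 - 22)/(10 - 22) + (625 - 1*92)) = sqrt(-24/(-12) + (625 - 92)) = sqrt(-1/12*(-24) + 533) = sqrt(2 + 533) = sqrt(535)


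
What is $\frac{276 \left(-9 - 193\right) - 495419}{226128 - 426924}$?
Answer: $\frac{551171}{200796} \approx 2.7449$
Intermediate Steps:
$\frac{276 \left(-9 - 193\right) - 495419}{226128 - 426924} = \frac{276 \left(-202\right) - 495419}{-200796} = \left(-55752 - 495419\right) \left(- \frac{1}{200796}\right) = \left(-551171\right) \left(- \frac{1}{200796}\right) = \frac{551171}{200796}$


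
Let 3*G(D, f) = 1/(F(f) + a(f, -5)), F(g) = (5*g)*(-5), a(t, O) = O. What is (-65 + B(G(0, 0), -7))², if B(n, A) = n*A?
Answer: 937024/225 ≈ 4164.5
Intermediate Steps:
F(g) = -25*g
G(D, f) = 1/(3*(-5 - 25*f)) (G(D, f) = 1/(3*(-25*f - 5)) = 1/(3*(-5 - 25*f)))
B(n, A) = A*n
(-65 + B(G(0, 0), -7))² = (-65 - (-7)/(15 + 75*0))² = (-65 - (-7)/(15 + 0))² = (-65 - (-7)/15)² = (-65 - 7*(-1/15))² = (-65 + 7/15)² = (-968/15)² = 937024/225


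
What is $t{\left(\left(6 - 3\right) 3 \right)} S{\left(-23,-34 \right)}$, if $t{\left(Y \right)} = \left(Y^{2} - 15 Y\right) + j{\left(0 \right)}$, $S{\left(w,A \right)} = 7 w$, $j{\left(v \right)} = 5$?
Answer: $7889$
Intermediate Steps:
$t{\left(Y \right)} = 5 + Y^{2} - 15 Y$ ($t{\left(Y \right)} = \left(Y^{2} - 15 Y\right) + 5 = 5 + Y^{2} - 15 Y$)
$t{\left(\left(6 - 3\right) 3 \right)} S{\left(-23,-34 \right)} = \left(5 + \left(\left(6 - 3\right) 3\right)^{2} - 15 \left(6 - 3\right) 3\right) 7 \left(-23\right) = \left(5 + \left(3 \cdot 3\right)^{2} - 15 \cdot 3 \cdot 3\right) \left(-161\right) = \left(5 + 9^{2} - 135\right) \left(-161\right) = \left(5 + 81 - 135\right) \left(-161\right) = \left(-49\right) \left(-161\right) = 7889$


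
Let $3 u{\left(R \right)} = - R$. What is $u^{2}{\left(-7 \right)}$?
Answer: $\frac{49}{9} \approx 5.4444$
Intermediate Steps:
$u{\left(R \right)} = - \frac{R}{3}$ ($u{\left(R \right)} = \frac{\left(-1\right) R}{3} = - \frac{R}{3}$)
$u^{2}{\left(-7 \right)} = \left(\left(- \frac{1}{3}\right) \left(-7\right)\right)^{2} = \left(\frac{7}{3}\right)^{2} = \frac{49}{9}$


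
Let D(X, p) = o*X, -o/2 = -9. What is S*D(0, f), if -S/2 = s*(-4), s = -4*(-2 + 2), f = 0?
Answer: 0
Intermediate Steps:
o = 18 (o = -2*(-9) = 18)
s = 0 (s = -4*0 = 0)
D(X, p) = 18*X
S = 0 (S = -0*(-4) = -2*0 = 0)
S*D(0, f) = 0*(18*0) = 0*0 = 0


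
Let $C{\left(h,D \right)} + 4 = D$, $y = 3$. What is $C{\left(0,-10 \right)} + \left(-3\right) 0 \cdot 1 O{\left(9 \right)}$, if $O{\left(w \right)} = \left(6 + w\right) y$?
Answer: $-14$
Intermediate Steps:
$C{\left(h,D \right)} = -4 + D$
$O{\left(w \right)} = 18 + 3 w$ ($O{\left(w \right)} = \left(6 + w\right) 3 = 18 + 3 w$)
$C{\left(0,-10 \right)} + \left(-3\right) 0 \cdot 1 O{\left(9 \right)} = \left(-4 - 10\right) + \left(-3\right) 0 \cdot 1 \left(18 + 3 \cdot 9\right) = -14 + 0 \cdot 1 \left(18 + 27\right) = -14 + 0 \cdot 45 = -14 + 0 = -14$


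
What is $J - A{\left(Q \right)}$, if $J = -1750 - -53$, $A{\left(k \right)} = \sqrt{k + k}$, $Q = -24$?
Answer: $-1697 - 4 i \sqrt{3} \approx -1697.0 - 6.9282 i$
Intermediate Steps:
$A{\left(k \right)} = \sqrt{2} \sqrt{k}$ ($A{\left(k \right)} = \sqrt{2 k} = \sqrt{2} \sqrt{k}$)
$J = -1697$ ($J = -1750 + 53 = -1697$)
$J - A{\left(Q \right)} = -1697 - \sqrt{2} \sqrt{-24} = -1697 - \sqrt{2} \cdot 2 i \sqrt{6} = -1697 - 4 i \sqrt{3}$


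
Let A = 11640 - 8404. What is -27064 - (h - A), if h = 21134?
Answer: -44962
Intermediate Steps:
A = 3236
-27064 - (h - A) = -27064 - (21134 - 1*3236) = -27064 - (21134 - 3236) = -27064 - 1*17898 = -27064 - 17898 = -44962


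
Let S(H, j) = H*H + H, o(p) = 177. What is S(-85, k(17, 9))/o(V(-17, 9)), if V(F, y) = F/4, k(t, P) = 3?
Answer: 2380/59 ≈ 40.339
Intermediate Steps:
V(F, y) = F/4 (V(F, y) = F*(1/4) = F/4)
S(H, j) = H + H**2 (S(H, j) = H**2 + H = H + H**2)
S(-85, k(17, 9))/o(V(-17, 9)) = -85*(1 - 85)/177 = -85*(-84)*(1/177) = 7140*(1/177) = 2380/59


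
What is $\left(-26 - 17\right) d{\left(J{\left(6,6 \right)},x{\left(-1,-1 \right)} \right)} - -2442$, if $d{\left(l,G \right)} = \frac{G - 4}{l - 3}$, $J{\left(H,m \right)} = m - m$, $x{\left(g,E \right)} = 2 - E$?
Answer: $\frac{7283}{3} \approx 2427.7$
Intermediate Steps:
$J{\left(H,m \right)} = 0$
$d{\left(l,G \right)} = \frac{-4 + G}{-3 + l}$
$\left(-26 - 17\right) d{\left(J{\left(6,6 \right)},x{\left(-1,-1 \right)} \right)} - -2442 = \left(-26 - 17\right) \frac{-4 + \left(2 - -1\right)}{-3 + 0} - -2442 = - 43 \frac{-4 + \left(2 + 1\right)}{-3} + 2442 = - 43 \left(- \frac{-4 + 3}{3}\right) + 2442 = - 43 \left(\left(- \frac{1}{3}\right) \left(-1\right)\right) + 2442 = \left(-43\right) \frac{1}{3} + 2442 = - \frac{43}{3} + 2442 = \frac{7283}{3}$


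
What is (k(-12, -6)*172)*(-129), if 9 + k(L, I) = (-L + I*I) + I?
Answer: -732204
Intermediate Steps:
k(L, I) = -9 + I + I² - L (k(L, I) = -9 + ((-L + I*I) + I) = -9 + ((-L + I²) + I) = -9 + ((I² - L) + I) = -9 + (I + I² - L) = -9 + I + I² - L)
(k(-12, -6)*172)*(-129) = ((-9 - 6 + (-6)² - 1*(-12))*172)*(-129) = ((-9 - 6 + 36 + 12)*172)*(-129) = (33*172)*(-129) = 5676*(-129) = -732204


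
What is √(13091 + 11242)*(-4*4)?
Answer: -16*√24333 ≈ -2495.8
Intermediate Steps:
√(13091 + 11242)*(-4*4) = √24333*(-16) = -16*√24333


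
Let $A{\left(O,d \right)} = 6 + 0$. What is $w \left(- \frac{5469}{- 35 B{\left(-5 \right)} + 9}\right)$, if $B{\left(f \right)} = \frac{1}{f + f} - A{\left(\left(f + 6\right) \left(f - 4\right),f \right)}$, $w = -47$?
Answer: $\frac{514086}{445} \approx 1155.3$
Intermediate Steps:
$A{\left(O,d \right)} = 6$
$B{\left(f \right)} = -6 + \frac{1}{2 f}$ ($B{\left(f \right)} = \frac{1}{f + f} - 6 = \frac{1}{2 f} - 6 = -6 + \frac{1}{2 f}$)
$w \left(- \frac{5469}{- 35 B{\left(-5 \right)} + 9}\right) = - 47 \left(- \frac{5469}{- 35 \left(-6 + \frac{1}{2 \left(-5\right)}\right) + 9}\right) = - 47 \left(- \frac{5469}{- 35 \left(-6 + \frac{1}{2} \left(- \frac{1}{5}\right)\right) + 9}\right) = - 47 \left(- \frac{5469}{- 35 \left(-6 - \frac{1}{10}\right) + 9}\right) = - 47 \left(- \frac{5469}{\left(-35\right) \left(- \frac{61}{10}\right) + 9}\right) = - 47 \left(- \frac{5469}{\frac{427}{2} + 9}\right) = - 47 \left(- \frac{5469}{\frac{445}{2}}\right) = - 47 \left(\left(-5469\right) \frac{2}{445}\right) = \left(-47\right) \left(- \frac{10938}{445}\right) = \frac{514086}{445}$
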